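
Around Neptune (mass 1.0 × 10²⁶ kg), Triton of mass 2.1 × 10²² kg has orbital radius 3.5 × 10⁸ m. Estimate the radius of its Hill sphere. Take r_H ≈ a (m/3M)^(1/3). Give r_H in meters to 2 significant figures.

1.4 × 10⁷ m

r_H ≈ a (m/3M)^(1/3)
    = (3.5 × 10⁸) × (2.1 × 10²² / (3 × 1.0 × 10²⁶))^(1/3)
    = 1.4 × 10⁷ m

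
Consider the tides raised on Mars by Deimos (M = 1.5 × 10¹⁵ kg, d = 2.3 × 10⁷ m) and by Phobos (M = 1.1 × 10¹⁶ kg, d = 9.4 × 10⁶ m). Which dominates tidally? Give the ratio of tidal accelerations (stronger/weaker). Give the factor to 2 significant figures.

The tide-raising term goes as M/d³ (the gradient of a 1/d² field).
Deimos: (1.5 × 10¹⁵) / (2.3 × 10⁷)³ = 1.233 × 10⁻⁷
Phobos: (1.1 × 10¹⁶) / (9.4 × 10⁶)³ = 1.324 × 10⁻⁵
Ratio (larger/smaller) = 110

Phobos, by a factor of ≈ 110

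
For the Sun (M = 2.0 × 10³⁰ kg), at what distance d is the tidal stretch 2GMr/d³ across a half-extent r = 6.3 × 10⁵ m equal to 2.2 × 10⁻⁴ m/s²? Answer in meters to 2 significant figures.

9.1 × 10⁹ m

2GMr/d³ = a_tidal  ⇒  d = (2GMr / a_tidal)^(1/3)
d = (2 × 6.674×10⁻¹¹ × (2.0 × 10³⁰) × (6.3 × 10⁵) / (2.2 × 10⁻⁴))^(1/3)
  = 9.1 × 10⁹ m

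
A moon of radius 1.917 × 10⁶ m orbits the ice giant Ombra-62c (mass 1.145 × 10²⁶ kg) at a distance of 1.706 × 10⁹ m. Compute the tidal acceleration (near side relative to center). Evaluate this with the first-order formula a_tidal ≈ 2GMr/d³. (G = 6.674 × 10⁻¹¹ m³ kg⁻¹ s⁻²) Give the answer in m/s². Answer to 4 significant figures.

The tidal stretch is the gradient of GM/d² times the body's extent r, hence the 1/d³ dependence.
a_tidal = 2GMr/d³
        = 2 × (6.674 × 10⁻¹¹) × (1.145 × 10²⁶) × (1.917 × 10⁶) / (1.706 × 10⁹)³
        = 5.901 × 10⁻⁶ m/s²

5.901 × 10⁻⁶ m/s²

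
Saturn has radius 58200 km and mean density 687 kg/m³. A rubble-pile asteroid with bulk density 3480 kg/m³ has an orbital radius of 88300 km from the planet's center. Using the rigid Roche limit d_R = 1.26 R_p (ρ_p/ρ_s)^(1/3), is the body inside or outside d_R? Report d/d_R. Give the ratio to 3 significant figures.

d_R = 1.26 × (58200 km) × (687/3480)^(1/3) = 42700 km
d/d_R = (88300) / (42700) = 2.07
Since d/d_R > 1, the body is outside the Roche limit.

outside; d/d_R ≈ 2.07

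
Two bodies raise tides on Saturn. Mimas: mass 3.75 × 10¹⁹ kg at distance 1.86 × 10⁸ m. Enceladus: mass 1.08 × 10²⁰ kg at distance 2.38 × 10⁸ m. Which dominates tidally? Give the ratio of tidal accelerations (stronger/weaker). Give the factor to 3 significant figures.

Compare M/d³ for the two perturbers:
Mimas: (3.75 × 10¹⁹) / (1.86 × 10⁸)³ = 5.828 × 10⁻⁶
Enceladus: (1.08 × 10²⁰) / (2.38 × 10⁸)³ = 8.011 × 10⁻⁶
Ratio (larger/smaller) = 1.37

Enceladus, by a factor of ≈ 1.37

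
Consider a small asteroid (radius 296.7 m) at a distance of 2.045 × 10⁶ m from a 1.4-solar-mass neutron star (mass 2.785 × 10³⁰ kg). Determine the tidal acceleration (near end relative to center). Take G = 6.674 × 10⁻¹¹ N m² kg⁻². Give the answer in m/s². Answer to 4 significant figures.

1.290 × 10⁴ m/s²

a_tidal = 2GMr/d³
        = 2 × (6.674 × 10⁻¹¹) × (2.785 × 10³⁰) × (296.7) / (2.045 × 10⁶)³
        = 1.290 × 10⁴ m/s²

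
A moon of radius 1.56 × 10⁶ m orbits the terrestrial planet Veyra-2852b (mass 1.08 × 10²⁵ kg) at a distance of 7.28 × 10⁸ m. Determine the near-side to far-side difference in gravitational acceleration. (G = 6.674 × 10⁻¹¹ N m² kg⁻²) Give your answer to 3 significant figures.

Differencing GM/(d−r)² and GM/(d+r)² to first order in r/d gives 4GMr/d³.
a_tidal = 4GMr/d³
        = 4 × (6.674 × 10⁻¹¹) × (1.08 × 10²⁵) × (1.56 × 10⁶) / (7.28 × 10⁸)³
        = 1.17 × 10⁻⁵ m/s²

1.17 × 10⁻⁵ m/s²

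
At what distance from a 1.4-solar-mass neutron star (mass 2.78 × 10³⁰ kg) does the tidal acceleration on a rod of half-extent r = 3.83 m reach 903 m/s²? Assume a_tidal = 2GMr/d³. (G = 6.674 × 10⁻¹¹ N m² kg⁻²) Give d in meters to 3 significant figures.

2GMr/d³ = a_tidal  ⇒  d = (2GMr / a_tidal)^(1/3)
d = (2 × 6.674×10⁻¹¹ × (2.78 × 10³⁰) × (3.83) / (903))^(1/3)
  = 1.16 × 10⁶ m

1.16 × 10⁶ m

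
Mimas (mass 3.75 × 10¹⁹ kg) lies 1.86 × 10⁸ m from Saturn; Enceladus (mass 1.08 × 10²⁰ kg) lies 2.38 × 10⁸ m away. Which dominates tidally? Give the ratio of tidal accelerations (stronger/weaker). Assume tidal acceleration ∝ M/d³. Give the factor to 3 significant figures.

Tidal stretch scales as M/d³; compute that for each body.
Mimas: (3.75 × 10¹⁹) / (1.86 × 10⁸)³ = 5.828 × 10⁻⁶
Enceladus: (1.08 × 10²⁰) / (2.38 × 10⁸)³ = 8.011 × 10⁻⁶
Ratio (larger/smaller) = 1.37

Enceladus, by a factor of ≈ 1.37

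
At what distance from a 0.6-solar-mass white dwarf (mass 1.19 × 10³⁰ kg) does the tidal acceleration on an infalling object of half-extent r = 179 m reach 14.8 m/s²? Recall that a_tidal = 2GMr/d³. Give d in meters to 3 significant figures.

1.24 × 10⁷ m

2GMr/d³ = a_tidal  ⇒  d = (2GMr / a_tidal)^(1/3)
d = (2 × 6.674×10⁻¹¹ × (1.19 × 10³⁰) × (179) / (14.8))^(1/3)
  = 1.24 × 10⁷ m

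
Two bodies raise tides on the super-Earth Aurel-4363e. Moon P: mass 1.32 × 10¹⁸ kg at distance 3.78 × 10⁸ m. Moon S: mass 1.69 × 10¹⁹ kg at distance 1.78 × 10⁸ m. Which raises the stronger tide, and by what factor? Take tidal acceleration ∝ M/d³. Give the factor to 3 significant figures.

Compare M/d³ for the two perturbers:
Moon P: (1.32 × 10¹⁸) / (3.78 × 10⁸)³ = 2.444 × 10⁻⁸
Moon S: (1.69 × 10¹⁹) / (1.78 × 10⁸)³ = 2.997 × 10⁻⁶
Ratio (larger/smaller) = 123

Moon S, by a factor of ≈ 123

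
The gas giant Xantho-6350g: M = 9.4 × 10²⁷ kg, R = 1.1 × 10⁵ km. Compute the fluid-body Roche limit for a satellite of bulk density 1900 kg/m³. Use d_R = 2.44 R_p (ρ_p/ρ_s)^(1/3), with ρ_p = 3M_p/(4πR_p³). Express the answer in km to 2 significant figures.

ρ_p = 3M_p/(4πR_p³) = 3 × (9.4 × 10²⁷) / (4π × (1.1 × 10⁸ m)³) = 1700 kg/m³
d_R = 2.44 × 1.1 × 10⁵ km × (1700/1900)^(1/3)
    = 2.6 × 10⁵ km

2.6 × 10⁵ km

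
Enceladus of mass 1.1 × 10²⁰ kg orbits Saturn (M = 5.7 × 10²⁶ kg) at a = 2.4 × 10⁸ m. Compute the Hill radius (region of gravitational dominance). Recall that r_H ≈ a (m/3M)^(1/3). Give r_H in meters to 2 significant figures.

r_H ≈ a (m/3M)^(1/3)
    = (2.4 × 10⁸) × (1.1 × 10²⁰ / (3 × 5.7 × 10²⁶))^(1/3)
    = 9.6 × 10⁵ m

9.6 × 10⁵ m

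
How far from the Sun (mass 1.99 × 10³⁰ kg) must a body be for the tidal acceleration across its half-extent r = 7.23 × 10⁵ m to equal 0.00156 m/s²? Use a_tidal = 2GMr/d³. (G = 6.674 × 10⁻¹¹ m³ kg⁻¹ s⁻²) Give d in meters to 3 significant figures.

2GMr/d³ = a_tidal  ⇒  d = (2GMr / a_tidal)^(1/3)
d = (2 × 6.674×10⁻¹¹ × (1.99 × 10³⁰) × (7.23 × 10⁵) / (0.00156))^(1/3)
  = 4.97 × 10⁹ m

4.97 × 10⁹ m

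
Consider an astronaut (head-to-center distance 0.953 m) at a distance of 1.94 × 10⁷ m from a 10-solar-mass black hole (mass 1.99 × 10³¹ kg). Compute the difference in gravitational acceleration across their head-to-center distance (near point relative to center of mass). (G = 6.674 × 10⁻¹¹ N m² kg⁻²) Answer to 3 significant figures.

3.47 × 10⁻¹ m/s²

The tidal stretch is the gradient of GM/d² times the body's extent r, hence the 1/d³ dependence.
Δa = 2GMr/d³
   = 2 × (6.674 × 10⁻¹¹) × (1.99 × 10³¹) × (0.953) / (1.94 × 10⁷)³
   = 3.47 × 10⁻¹ m/s²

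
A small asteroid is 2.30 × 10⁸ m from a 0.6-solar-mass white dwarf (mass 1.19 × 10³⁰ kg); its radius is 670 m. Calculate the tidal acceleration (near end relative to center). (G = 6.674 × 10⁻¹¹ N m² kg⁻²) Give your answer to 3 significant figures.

Δg = 2GMr/d³
   = 2 × (6.674 × 10⁻¹¹) × (1.19 × 10³⁰) × (670) / (2.30 × 10⁸)³
   = 8.75 × 10⁻³ m/s²

8.75 × 10⁻³ m/s²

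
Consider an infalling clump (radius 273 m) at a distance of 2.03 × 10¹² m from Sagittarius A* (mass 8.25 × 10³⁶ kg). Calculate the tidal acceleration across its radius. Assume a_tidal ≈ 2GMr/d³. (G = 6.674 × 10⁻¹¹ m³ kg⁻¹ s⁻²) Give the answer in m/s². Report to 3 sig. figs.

3.59 × 10⁻⁸ m/s²

a_tidal = 2GMr/d³
        = 2 × (6.674 × 10⁻¹¹) × (8.25 × 10³⁶) × (273) / (2.03 × 10¹²)³
        = 3.59 × 10⁻⁸ m/s²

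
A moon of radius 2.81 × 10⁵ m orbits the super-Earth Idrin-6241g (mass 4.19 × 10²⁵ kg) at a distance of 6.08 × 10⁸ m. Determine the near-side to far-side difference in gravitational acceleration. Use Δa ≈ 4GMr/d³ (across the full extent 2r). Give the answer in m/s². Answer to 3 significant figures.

Differencing GM/(d−r)² and GM/(d+r)² to first order in r/d gives 4GMr/d³.
Δa = 4GMr/d³
   = 4 × (6.674 × 10⁻¹¹) × (4.19 × 10²⁵) × (2.81 × 10⁵) / (6.08 × 10⁸)³
   = 1.40 × 10⁻⁵ m/s²

1.40 × 10⁻⁵ m/s²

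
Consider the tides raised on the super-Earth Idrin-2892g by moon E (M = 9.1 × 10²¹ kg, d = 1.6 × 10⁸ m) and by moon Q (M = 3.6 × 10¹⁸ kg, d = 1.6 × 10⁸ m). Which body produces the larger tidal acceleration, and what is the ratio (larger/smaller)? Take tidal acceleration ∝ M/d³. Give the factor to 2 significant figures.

Tidal acceleration ∝ M/d³, so compare M/d³ for each.
Moon E: (9.1 × 10²¹) / (1.6 × 10⁸)³ = 2.222 × 10⁻³
Moon Q: (3.6 × 10¹⁸) / (1.6 × 10⁸)³ = 8.789 × 10⁻⁷
Ratio (larger/smaller) = 2500

Moon E, by a factor of ≈ 2500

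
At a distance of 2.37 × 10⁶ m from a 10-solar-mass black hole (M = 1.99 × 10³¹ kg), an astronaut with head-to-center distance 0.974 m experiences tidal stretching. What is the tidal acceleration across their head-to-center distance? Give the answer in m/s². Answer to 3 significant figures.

1.94 × 10² m/s²

Since r ≪ d, expand the inverse-square field across one radius to get the leading 2GMr/d³ term.
Δg = 2GMr/d³
   = 2 × (6.674 × 10⁻¹¹) × (1.99 × 10³¹) × (0.974) / (2.37 × 10⁶)³
   = 1.94 × 10² m/s²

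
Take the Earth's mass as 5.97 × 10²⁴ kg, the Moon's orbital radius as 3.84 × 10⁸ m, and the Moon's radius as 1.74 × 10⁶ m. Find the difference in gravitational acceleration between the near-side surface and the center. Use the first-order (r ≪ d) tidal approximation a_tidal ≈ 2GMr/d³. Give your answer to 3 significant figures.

Δa = 2GMr/d³
   = 2 × (6.674 × 10⁻¹¹) × (5.97 × 10²⁴) × (1.74 × 10⁶) / (3.84 × 10⁸)³
   = 2.45 × 10⁻⁵ m/s²

2.45 × 10⁻⁵ m/s²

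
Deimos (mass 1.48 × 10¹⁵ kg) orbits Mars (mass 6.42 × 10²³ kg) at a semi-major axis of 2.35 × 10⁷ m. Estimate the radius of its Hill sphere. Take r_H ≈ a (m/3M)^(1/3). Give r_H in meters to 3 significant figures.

r_H ≈ a (m/3M)^(1/3)
    = (2.35 × 10⁷) × (1.48 × 10¹⁵ / (3 × 6.42 × 10²³))^(1/3)
    = 2.15 × 10⁴ m

2.15 × 10⁴ m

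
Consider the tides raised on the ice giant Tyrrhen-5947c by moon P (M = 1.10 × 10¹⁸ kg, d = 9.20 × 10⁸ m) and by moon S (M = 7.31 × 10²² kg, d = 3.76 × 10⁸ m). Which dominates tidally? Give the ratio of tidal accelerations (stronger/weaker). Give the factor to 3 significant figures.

Tidal acceleration ∝ M/d³, so compare M/d³ for each.
Moon P: (1.10 × 10¹⁸) / (9.20 × 10⁸)³ = 1.413 × 10⁻⁹
Moon S: (7.31 × 10²²) / (3.76 × 10⁸)³ = 1.375 × 10⁻³
Ratio (larger/smaller) = 9.73 × 10⁵

Moon S, by a factor of ≈ 9.73 × 10⁵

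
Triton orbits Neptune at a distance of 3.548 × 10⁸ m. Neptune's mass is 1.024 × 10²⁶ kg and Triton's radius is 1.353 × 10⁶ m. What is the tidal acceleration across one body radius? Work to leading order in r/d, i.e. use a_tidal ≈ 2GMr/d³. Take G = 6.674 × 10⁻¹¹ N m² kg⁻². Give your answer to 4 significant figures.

4.141 × 10⁻⁴ m/s²

Δa = 2GMr/d³
   = 2 × (6.674 × 10⁻¹¹) × (1.024 × 10²⁶) × (1.353 × 10⁶) / (3.548 × 10⁸)³
   = 4.141 × 10⁻⁴ m/s²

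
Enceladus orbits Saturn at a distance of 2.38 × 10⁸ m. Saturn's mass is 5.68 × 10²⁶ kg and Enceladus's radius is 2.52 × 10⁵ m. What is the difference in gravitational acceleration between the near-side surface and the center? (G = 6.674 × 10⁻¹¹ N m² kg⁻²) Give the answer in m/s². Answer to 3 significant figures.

a_tidal = 2GMr/d³
        = 2 × (6.674 × 10⁻¹¹) × (5.68 × 10²⁶) × (2.52 × 10⁵) / (2.38 × 10⁸)³
        = 1.42 × 10⁻³ m/s²

1.42 × 10⁻³ m/s²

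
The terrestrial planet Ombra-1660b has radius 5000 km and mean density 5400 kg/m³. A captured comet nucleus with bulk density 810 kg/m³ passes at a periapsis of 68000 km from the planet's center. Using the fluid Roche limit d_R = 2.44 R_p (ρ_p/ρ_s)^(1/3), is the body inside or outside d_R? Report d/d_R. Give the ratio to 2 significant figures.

outside; d/d_R ≈ 3.0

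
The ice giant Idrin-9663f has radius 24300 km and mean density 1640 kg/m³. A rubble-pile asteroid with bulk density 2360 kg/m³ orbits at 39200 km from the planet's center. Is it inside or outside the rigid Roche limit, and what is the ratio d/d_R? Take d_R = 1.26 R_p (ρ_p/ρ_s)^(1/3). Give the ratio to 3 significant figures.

outside; d/d_R ≈ 1.45

d_R = 1.26 × (24300 km) × (1640/2360)^(1/3) = 27120 km
d/d_R = (39200) / (27120) = 1.45
Since d/d_R > 1, the body is outside the Roche limit.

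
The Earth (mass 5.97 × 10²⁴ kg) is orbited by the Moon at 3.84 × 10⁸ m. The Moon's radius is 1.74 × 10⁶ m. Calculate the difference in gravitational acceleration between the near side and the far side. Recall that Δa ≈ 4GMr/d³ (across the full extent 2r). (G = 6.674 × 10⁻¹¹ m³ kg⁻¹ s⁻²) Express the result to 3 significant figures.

4.90 × 10⁻⁵ m/s²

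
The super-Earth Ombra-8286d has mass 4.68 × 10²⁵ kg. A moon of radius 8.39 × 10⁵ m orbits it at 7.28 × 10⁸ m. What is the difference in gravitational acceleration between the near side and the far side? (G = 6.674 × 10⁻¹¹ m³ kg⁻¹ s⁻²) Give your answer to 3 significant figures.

2.72 × 10⁻⁵ m/s²

a_tidal = 4GMr/d³
        = 4 × (6.674 × 10⁻¹¹) × (4.68 × 10²⁵) × (8.39 × 10⁵) / (7.28 × 10⁸)³
        = 2.72 × 10⁻⁵ m/s²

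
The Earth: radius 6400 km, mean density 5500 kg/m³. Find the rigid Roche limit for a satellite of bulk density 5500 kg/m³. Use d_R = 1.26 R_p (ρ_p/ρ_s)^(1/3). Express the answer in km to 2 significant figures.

8100 km

d_R = 1.26 × 6400 km × (5500/5500)^(1/3)
    = 8100 km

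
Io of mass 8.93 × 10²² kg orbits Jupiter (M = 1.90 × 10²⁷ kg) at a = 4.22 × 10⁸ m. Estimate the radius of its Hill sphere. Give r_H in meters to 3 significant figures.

1.06 × 10⁷ m

r_H ≈ a (m/3M)^(1/3)
    = (4.22 × 10⁸) × (8.93 × 10²² / (3 × 1.90 × 10²⁷))^(1/3)
    = 1.06 × 10⁷ m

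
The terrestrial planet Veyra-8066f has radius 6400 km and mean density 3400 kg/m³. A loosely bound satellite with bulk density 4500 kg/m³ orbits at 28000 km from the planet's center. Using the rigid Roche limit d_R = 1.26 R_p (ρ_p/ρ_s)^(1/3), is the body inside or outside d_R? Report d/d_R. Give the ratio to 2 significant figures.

outside; d/d_R ≈ 3.8

d_R = 1.26 × (6400 km) × (3400/4500)^(1/3) = 7345 km
d/d_R = (28000) / (7345) = 3.8
Since d/d_R > 1, the body is outside the Roche limit.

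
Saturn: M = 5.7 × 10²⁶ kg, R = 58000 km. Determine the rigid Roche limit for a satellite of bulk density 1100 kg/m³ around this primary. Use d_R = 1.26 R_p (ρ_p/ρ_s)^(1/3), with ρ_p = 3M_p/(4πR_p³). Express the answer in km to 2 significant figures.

63000 km

ρ_p = 3M_p/(4πR_p³) = 3 × (5.7 × 10²⁶) / (4π × (5.8 × 10⁷ m)³) = 700 kg/m³
d_R = 1.26 × 58000 km × (700/1100)^(1/3)
    = 63000 km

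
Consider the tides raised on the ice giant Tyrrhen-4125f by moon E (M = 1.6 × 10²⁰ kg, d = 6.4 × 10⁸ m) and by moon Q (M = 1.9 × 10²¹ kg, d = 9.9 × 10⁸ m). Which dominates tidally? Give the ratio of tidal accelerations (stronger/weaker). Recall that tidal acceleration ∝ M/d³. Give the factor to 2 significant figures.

Moon Q, by a factor of ≈ 3.2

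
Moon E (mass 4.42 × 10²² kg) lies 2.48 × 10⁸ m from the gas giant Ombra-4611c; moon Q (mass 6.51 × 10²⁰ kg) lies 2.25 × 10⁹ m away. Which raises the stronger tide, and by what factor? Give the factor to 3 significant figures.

Moon E, by a factor of ≈ 50700

Tidal acceleration ∝ M/d³, so compare M/d³ for each.
Moon E: (4.42 × 10²²) / (2.48 × 10⁸)³ = 2.898 × 10⁻³
Moon Q: (6.51 × 10²⁰) / (2.25 × 10⁹)³ = 5.715 × 10⁻⁸
Ratio (larger/smaller) = 50700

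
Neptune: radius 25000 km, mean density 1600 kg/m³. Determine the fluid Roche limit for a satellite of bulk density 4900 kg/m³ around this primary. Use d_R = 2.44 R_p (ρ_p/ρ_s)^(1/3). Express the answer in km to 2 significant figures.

42000 km

d_R = 2.44 × 25000 km × (1600/4900)^(1/3)
    = 42000 km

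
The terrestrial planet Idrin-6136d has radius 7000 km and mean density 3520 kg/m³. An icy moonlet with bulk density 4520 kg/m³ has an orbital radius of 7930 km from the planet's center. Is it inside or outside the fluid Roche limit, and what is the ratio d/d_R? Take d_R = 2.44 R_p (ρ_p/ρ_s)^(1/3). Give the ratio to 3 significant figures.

inside; d/d_R ≈ 0.505

d_R = 2.44 × (7000 km) × (3520/4520)^(1/3) = 15710 km
d/d_R = (7930) / (15710) = 0.505
Since d/d_R < 1, the body is inside the Roche limit.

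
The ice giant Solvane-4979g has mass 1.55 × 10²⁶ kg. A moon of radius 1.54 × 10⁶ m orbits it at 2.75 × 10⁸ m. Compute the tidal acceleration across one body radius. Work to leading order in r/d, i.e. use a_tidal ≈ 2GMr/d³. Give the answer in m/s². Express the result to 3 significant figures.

Δa = 2GMr/d³
   = 2 × (6.674 × 10⁻¹¹) × (1.55 × 10²⁶) × (1.54 × 10⁶) / (2.75 × 10⁸)³
   = 1.53 × 10⁻³ m/s²

1.53 × 10⁻³ m/s²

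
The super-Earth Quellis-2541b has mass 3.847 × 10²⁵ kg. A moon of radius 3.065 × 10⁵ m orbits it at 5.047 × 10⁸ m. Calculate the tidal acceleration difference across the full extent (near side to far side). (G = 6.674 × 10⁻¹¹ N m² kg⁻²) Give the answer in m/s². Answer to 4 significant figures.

2.448 × 10⁻⁵ m/s²

Differencing GM/(d−r)² and GM/(d+r)² to first order in r/d gives 4GMr/d³.
a_tidal = 4GMr/d³
        = 4 × (6.674 × 10⁻¹¹) × (3.847 × 10²⁵) × (3.065 × 10⁵) / (5.047 × 10⁸)³
        = 2.448 × 10⁻⁵ m/s²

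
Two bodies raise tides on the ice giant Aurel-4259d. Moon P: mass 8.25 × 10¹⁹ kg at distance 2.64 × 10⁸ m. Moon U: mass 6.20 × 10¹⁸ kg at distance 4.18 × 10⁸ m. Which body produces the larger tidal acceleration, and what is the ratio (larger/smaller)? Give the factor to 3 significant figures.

Moon P, by a factor of ≈ 52.8

Tidal acceleration ∝ M/d³, so compare M/d³ for each.
Moon P: (8.25 × 10¹⁹) / (2.64 × 10⁸)³ = 4.484 × 10⁻⁶
Moon U: (6.20 × 10¹⁸) / (4.18 × 10⁸)³ = 8.489 × 10⁻⁸
Ratio (larger/smaller) = 52.8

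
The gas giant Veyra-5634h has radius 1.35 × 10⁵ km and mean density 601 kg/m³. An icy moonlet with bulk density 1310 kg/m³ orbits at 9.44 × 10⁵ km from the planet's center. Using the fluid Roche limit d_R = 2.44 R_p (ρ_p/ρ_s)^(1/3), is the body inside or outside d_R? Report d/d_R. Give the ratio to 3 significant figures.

d_R = 2.44 × (1.35 × 10⁵ km) × (601/1310)^(1/3) = 2.541 × 10⁵ km
d/d_R = (9.44 × 10⁵) / (2.541 × 10⁵) = 3.72
Since d/d_R > 1, the body is outside the Roche limit.

outside; d/d_R ≈ 3.72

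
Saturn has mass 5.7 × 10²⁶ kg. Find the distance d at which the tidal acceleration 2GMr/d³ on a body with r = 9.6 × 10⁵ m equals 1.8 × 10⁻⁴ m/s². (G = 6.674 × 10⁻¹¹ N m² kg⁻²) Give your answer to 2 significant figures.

2GMr/d³ = a_tidal  ⇒  d = (2GMr / a_tidal)^(1/3)
d = (2 × 6.674×10⁻¹¹ × (5.7 × 10²⁶) × (9.6 × 10⁵) / (1.8 × 10⁻⁴))^(1/3)
  = 7.4 × 10⁸ m

7.4 × 10⁸ m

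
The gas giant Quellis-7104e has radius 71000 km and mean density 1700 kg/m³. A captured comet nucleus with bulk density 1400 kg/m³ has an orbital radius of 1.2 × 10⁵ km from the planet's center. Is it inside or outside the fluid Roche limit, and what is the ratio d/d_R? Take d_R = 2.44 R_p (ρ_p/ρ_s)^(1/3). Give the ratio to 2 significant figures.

d_R = 2.44 × (71000 km) × (1700/1400)^(1/3) = 1.848 × 10⁵ km
d/d_R = (1.2 × 10⁵) / (1.848 × 10⁵) = 0.65
Since d/d_R < 1, the body is inside the Roche limit.

inside; d/d_R ≈ 0.65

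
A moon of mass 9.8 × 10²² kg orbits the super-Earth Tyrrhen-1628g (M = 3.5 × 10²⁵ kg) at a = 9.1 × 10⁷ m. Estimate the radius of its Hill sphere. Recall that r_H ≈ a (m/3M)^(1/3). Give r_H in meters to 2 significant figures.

r_H ≈ a (m/3M)^(1/3)
    = (9.1 × 10⁷) × (9.8 × 10²² / (3 × 3.5 × 10²⁵))^(1/3)
    = 8.9 × 10⁶ m

8.9 × 10⁶ m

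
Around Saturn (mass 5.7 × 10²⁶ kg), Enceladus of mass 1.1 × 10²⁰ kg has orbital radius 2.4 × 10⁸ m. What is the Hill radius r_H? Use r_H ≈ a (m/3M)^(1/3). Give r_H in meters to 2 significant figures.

9.6 × 10⁵ m

r_H ≈ a (m/3M)^(1/3)
    = (2.4 × 10⁸) × (1.1 × 10²⁰ / (3 × 5.7 × 10²⁶))^(1/3)
    = 9.6 × 10⁵ m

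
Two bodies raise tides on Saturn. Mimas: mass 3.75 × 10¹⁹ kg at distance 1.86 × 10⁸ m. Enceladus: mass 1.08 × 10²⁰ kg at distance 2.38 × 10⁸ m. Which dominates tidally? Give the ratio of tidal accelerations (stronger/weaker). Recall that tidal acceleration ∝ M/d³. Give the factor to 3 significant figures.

Tidal acceleration ∝ M/d³, so compare M/d³ for each.
Mimas: (3.75 × 10¹⁹) / (1.86 × 10⁸)³ = 5.828 × 10⁻⁶
Enceladus: (1.08 × 10²⁰) / (2.38 × 10⁸)³ = 8.011 × 10⁻⁶
Ratio (larger/smaller) = 1.37

Enceladus, by a factor of ≈ 1.37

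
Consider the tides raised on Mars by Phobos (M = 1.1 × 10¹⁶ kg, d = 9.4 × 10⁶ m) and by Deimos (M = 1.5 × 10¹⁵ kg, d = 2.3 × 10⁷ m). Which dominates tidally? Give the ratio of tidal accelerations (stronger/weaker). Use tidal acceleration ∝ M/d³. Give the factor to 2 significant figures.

Phobos, by a factor of ≈ 110

Compare M/d³ for the two perturbers:
Phobos: (1.1 × 10¹⁶) / (9.4 × 10⁶)³ = 1.324 × 10⁻⁵
Deimos: (1.5 × 10¹⁵) / (2.3 × 10⁷)³ = 1.233 × 10⁻⁷
Ratio (larger/smaller) = 110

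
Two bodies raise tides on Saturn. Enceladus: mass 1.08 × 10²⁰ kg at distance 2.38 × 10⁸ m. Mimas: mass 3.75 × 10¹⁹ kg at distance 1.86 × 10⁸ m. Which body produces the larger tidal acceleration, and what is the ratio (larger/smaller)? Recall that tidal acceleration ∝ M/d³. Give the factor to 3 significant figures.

Enceladus, by a factor of ≈ 1.37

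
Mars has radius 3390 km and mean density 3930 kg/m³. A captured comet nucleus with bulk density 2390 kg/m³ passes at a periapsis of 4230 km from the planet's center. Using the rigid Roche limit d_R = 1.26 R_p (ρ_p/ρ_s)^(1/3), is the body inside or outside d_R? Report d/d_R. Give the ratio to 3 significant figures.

inside; d/d_R ≈ 0.839

d_R = 1.26 × (3390 km) × (3930/2390)^(1/3) = 5042 km
d/d_R = (4230) / (5042) = 0.839
Since d/d_R < 1, the body is inside the Roche limit.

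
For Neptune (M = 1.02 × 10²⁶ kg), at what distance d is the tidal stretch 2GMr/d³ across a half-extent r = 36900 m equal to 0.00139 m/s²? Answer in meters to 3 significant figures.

2GMr/d³ = a_tidal  ⇒  d = (2GMr / a_tidal)^(1/3)
d = (2 × 6.674×10⁻¹¹ × (1.02 × 10²⁶) × (36900) / (0.00139))^(1/3)
  = 7.12 × 10⁷ m

7.12 × 10⁷ m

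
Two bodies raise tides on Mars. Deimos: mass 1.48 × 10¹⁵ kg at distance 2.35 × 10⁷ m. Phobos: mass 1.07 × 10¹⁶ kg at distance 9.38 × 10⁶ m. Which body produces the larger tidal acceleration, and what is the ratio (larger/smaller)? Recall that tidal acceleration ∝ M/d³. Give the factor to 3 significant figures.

Phobos, by a factor of ≈ 114

Compare M/d³ for the two perturbers:
Deimos: (1.48 × 10¹⁵) / (2.35 × 10⁷)³ = 1.140 × 10⁻⁷
Phobos: (1.07 × 10¹⁶) / (9.38 × 10⁶)³ = 1.297 × 10⁻⁵
Ratio (larger/smaller) = 114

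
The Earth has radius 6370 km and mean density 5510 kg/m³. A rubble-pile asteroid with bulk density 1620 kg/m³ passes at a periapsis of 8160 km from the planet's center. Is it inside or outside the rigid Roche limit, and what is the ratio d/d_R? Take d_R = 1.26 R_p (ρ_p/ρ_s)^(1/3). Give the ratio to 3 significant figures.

d_R = 1.26 × (6370 km) × (5510/1620)^(1/3) = 12070 km
d/d_R = (8160) / (12070) = 0.676
Since d/d_R < 1, the body is inside the Roche limit.

inside; d/d_R ≈ 0.676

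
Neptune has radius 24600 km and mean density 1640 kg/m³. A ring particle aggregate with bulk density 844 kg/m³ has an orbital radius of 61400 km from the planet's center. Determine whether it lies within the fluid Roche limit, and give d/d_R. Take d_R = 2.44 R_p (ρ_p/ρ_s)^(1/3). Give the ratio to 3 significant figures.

d_R = 2.44 × (24600 km) × (1640/844)^(1/3) = 74900 km
d/d_R = (61400) / (74900) = 0.820
Since d/d_R < 1, the body is inside the Roche limit.

inside; d/d_R ≈ 0.820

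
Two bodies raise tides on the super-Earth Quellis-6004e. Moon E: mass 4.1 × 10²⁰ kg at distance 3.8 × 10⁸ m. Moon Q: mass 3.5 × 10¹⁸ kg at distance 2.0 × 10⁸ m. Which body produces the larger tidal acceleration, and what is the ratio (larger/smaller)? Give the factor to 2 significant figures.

Tidal stretch scales as M/d³; compute that for each body.
Moon E: (4.1 × 10²⁰) / (3.8 × 10⁸)³ = 7.472 × 10⁻⁶
Moon Q: (3.5 × 10¹⁸) / (2.0 × 10⁸)³ = 4.375 × 10⁻⁷
Ratio (larger/smaller) = 17

Moon E, by a factor of ≈ 17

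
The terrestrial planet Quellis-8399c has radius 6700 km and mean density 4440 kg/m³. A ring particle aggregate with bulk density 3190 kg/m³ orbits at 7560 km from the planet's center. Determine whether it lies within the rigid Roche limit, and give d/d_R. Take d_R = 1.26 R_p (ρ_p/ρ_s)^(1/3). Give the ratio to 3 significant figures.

inside; d/d_R ≈ 0.802

d_R = 1.26 × (6700 km) × (4440/3190)^(1/3) = 9426 km
d/d_R = (7560) / (9426) = 0.802
Since d/d_R < 1, the body is inside the Roche limit.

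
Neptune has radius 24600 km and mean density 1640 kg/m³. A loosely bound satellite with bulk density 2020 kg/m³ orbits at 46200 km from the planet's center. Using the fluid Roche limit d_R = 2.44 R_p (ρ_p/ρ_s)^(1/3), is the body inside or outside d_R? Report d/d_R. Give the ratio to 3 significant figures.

d_R = 2.44 × (24600 km) × (1640/2020)^(1/3) = 56000 km
d/d_R = (46200) / (56000) = 0.825
Since d/d_R < 1, the body is inside the Roche limit.

inside; d/d_R ≈ 0.825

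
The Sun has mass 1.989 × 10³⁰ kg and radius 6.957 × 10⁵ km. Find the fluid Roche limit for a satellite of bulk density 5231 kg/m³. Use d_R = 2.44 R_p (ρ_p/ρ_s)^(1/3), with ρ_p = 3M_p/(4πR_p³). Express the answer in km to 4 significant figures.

1.097 × 10⁶ km

ρ_p = 3M_p/(4πR_p³) = 3 × (1.989 × 10³⁰) / (4π × (6.957 × 10⁸ m)³) = 1410 kg/m³
d_R = 2.44 × 6.957 × 10⁵ km × (1410/5231)^(1/3)
    = 1.097 × 10⁶ km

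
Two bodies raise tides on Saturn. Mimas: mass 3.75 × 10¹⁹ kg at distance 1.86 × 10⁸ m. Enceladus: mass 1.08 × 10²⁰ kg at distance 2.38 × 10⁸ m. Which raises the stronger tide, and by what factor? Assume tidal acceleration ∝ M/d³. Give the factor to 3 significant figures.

Tidal stretch scales as M/d³; compute that for each body.
Mimas: (3.75 × 10¹⁹) / (1.86 × 10⁸)³ = 5.828 × 10⁻⁶
Enceladus: (1.08 × 10²⁰) / (2.38 × 10⁸)³ = 8.011 × 10⁻⁶
Ratio (larger/smaller) = 1.37

Enceladus, by a factor of ≈ 1.37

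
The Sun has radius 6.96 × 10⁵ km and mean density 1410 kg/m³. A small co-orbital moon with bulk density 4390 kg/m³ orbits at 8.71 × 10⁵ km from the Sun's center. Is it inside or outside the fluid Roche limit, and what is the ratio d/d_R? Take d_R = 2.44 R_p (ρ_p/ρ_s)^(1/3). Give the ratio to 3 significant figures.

d_R = 2.44 × (6.96 × 10⁵ km) × (1410/4390)^(1/3) = 1.163 × 10⁶ km
d/d_R = (8.71 × 10⁵) / (1.163 × 10⁶) = 0.749
Since d/d_R < 1, the body is inside the Roche limit.

inside; d/d_R ≈ 0.749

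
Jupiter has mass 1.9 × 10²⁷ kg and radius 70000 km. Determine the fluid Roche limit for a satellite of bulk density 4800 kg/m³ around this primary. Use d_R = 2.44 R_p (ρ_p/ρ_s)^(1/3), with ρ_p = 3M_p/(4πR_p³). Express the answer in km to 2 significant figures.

ρ_p = 3M_p/(4πR_p³) = 3 × (1.9 × 10²⁷) / (4π × (7.0 × 10⁷ m)³) = 1300 kg/m³
d_R = 2.44 × 70000 km × (1300/4800)^(1/3)
    = 1.1 × 10⁵ km

1.1 × 10⁵ km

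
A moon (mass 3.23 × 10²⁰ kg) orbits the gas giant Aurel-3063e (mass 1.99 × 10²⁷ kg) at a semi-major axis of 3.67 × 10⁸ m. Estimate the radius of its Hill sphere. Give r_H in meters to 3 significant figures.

r_H ≈ a (m/3M)^(1/3)
    = (3.67 × 10⁸) × (3.23 × 10²⁰ / (3 × 1.99 × 10²⁷))^(1/3)
    = 1.39 × 10⁶ m

1.39 × 10⁶ m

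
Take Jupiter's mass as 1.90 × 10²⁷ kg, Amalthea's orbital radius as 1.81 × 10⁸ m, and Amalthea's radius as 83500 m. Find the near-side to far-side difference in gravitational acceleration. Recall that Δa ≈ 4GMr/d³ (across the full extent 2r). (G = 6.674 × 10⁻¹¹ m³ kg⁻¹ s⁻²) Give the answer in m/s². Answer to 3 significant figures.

Δg = 4GMr/d³
   = 4 × (6.674 × 10⁻¹¹) × (1.90 × 10²⁷) × (83500) / (1.81 × 10⁸)³
   = 7.14 × 10⁻³ m/s²

7.14 × 10⁻³ m/s²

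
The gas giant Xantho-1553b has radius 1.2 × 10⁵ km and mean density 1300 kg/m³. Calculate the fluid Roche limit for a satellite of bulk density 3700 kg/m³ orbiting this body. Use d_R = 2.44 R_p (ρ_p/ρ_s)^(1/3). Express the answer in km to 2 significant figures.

2.1 × 10⁵ km

d_R = 2.44 × 1.2 × 10⁵ km × (1300/3700)^(1/3)
    = 2.1 × 10⁵ km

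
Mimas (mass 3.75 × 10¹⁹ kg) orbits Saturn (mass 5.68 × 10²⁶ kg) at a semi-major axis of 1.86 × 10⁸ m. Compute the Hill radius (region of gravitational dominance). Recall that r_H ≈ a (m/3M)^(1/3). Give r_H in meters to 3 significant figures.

r_H ≈ a (m/3M)^(1/3)
    = (1.86 × 10⁸) × (3.75 × 10¹⁹ / (3 × 5.68 × 10²⁶))^(1/3)
    = 5.21 × 10⁵ m

5.21 × 10⁵ m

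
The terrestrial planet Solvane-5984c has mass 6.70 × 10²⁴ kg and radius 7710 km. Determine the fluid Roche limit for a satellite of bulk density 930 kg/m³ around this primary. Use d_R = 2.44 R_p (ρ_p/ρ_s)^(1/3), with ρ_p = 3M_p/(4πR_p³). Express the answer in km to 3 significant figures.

ρ_p = 3M_p/(4πR_p³) = 3 × (6.70 × 10²⁴) / (4π × (7.71 × 10⁶ m)³) = 3490 kg/m³
d_R = 2.44 × 7710 km × (3490/930)^(1/3)
    = 29200 km

29200 km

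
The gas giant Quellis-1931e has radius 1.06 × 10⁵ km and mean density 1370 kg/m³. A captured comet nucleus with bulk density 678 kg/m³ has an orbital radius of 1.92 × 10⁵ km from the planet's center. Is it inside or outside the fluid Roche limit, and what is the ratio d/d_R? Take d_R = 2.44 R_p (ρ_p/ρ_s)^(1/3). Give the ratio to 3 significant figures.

inside; d/d_R ≈ 0.587

d_R = 2.44 × (1.06 × 10⁵ km) × (1370/678)^(1/3) = 3.270 × 10⁵ km
d/d_R = (1.92 × 10⁵) / (3.270 × 10⁵) = 0.587
Since d/d_R < 1, the body is inside the Roche limit.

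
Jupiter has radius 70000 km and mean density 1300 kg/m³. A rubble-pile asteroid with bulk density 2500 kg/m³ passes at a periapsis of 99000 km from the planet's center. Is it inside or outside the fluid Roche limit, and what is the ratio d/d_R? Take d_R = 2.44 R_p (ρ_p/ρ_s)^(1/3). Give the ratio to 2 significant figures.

inside; d/d_R ≈ 0.72

d_R = 2.44 × (70000 km) × (1300/2500)^(1/3) = 1.373 × 10⁵ km
d/d_R = (99000) / (1.373 × 10⁵) = 0.72
Since d/d_R < 1, the body is inside the Roche limit.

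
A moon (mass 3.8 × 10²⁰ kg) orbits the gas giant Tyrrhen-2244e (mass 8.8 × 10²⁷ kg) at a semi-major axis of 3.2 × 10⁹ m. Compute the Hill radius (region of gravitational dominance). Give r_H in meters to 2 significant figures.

r_H ≈ a (m/3M)^(1/3)
    = (3.2 × 10⁹) × (3.8 × 10²⁰ / (3 × 8.8 × 10²⁷))^(1/3)
    = 7.8 × 10⁶ m

7.8 × 10⁶ m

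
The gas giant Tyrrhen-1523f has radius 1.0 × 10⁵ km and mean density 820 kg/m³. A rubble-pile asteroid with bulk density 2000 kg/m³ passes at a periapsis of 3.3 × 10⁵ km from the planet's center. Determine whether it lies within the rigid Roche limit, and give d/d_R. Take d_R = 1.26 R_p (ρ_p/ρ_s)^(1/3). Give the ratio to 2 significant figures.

outside; d/d_R ≈ 3.5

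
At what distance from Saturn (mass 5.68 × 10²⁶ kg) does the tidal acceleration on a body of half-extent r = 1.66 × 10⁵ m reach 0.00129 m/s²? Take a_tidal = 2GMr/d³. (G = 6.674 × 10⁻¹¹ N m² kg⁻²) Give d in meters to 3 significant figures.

2.14 × 10⁸ m

2GMr/d³ = a_tidal  ⇒  d = (2GMr / a_tidal)^(1/3)
d = (2 × 6.674×10⁻¹¹ × (5.68 × 10²⁶) × (1.66 × 10⁵) / (0.00129))^(1/3)
  = 2.14 × 10⁸ m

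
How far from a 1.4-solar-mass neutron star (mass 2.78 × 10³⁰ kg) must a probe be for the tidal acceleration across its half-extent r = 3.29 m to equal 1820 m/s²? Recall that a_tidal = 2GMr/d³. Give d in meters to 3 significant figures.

2GMr/d³ = a_tidal  ⇒  d = (2GMr / a_tidal)^(1/3)
d = (2 × 6.674×10⁻¹¹ × (2.78 × 10³⁰) × (3.29) / (1820))^(1/3)
  = 8.75 × 10⁵ m

8.75 × 10⁵ m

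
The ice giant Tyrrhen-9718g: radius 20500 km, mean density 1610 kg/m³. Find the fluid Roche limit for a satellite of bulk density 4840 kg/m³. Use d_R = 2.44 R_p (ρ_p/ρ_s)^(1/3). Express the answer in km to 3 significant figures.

d_R = 2.44 × 20500 km × (1610/4840)^(1/3)
    = 34700 km

34700 km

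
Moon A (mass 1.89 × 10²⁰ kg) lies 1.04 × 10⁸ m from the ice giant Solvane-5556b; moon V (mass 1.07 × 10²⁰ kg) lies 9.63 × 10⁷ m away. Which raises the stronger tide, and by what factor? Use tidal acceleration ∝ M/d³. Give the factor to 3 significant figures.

Moon A, by a factor of ≈ 1.40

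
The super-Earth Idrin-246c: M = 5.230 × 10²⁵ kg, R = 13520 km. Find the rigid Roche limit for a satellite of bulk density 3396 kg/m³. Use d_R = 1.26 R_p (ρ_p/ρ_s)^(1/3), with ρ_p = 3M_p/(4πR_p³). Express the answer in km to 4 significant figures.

ρ_p = 3M_p/(4πR_p³) = 3 × (5.230 × 10²⁵) / (4π × (1.352 × 10⁷ m)³) = 5052 kg/m³
d_R = 1.26 × 13520 km × (5052/3396)^(1/3)
    = 19450 km

19450 km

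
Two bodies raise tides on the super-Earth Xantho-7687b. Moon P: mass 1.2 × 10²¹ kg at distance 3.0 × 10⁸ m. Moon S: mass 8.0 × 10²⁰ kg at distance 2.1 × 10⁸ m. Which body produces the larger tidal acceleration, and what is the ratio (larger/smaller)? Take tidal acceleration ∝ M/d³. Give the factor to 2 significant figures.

Compare M/d³ for the two perturbers:
Moon P: (1.2 × 10²¹) / (3.0 × 10⁸)³ = 4.444 × 10⁻⁵
Moon S: (8.0 × 10²⁰) / (2.1 × 10⁸)³ = 8.638 × 10⁻⁵
Ratio (larger/smaller) = 1.9

Moon S, by a factor of ≈ 1.9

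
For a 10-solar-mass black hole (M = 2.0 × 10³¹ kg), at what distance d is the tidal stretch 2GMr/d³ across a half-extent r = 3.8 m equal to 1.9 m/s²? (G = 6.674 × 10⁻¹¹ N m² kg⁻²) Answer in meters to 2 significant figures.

1.7 × 10⁷ m

2GMr/d³ = a_tidal  ⇒  d = (2GMr / a_tidal)^(1/3)
d = (2 × 6.674×10⁻¹¹ × (2.0 × 10³¹) × (3.8) / (1.9))^(1/3)
  = 1.7 × 10⁷ m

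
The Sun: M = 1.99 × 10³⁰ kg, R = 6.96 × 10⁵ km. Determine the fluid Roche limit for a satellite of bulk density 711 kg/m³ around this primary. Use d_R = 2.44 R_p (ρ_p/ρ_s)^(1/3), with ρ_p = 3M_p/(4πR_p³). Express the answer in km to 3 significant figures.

ρ_p = 3M_p/(4πR_p³) = 3 × (1.99 × 10³⁰) / (4π × (6.96 × 10⁸ m)³) = 1410 kg/m³
d_R = 2.44 × 6.96 × 10⁵ km × (1410/711)^(1/3)
    = 2.13 × 10⁶ km

2.13 × 10⁶ km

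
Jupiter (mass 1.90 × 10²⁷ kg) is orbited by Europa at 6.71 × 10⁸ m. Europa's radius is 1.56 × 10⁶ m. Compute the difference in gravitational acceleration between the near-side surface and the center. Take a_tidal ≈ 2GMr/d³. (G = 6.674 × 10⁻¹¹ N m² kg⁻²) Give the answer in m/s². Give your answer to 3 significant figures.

1.31 × 10⁻³ m/s²

The tidal stretch is the gradient of GM/d² times the body's extent r, hence the 1/d³ dependence.
Δg = 2GMr/d³
   = 2 × (6.674 × 10⁻¹¹) × (1.90 × 10²⁷) × (1.56 × 10⁶) / (6.71 × 10⁸)³
   = 1.31 × 10⁻³ m/s²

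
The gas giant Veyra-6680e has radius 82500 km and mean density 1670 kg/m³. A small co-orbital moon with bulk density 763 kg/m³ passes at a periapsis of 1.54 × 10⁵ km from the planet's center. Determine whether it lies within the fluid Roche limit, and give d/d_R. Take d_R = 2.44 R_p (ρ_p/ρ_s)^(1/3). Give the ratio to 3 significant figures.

inside; d/d_R ≈ 0.589

d_R = 2.44 × (82500 km) × (1670/763)^(1/3) = 2.614 × 10⁵ km
d/d_R = (1.54 × 10⁵) / (2.614 × 10⁵) = 0.589
Since d/d_R < 1, the body is inside the Roche limit.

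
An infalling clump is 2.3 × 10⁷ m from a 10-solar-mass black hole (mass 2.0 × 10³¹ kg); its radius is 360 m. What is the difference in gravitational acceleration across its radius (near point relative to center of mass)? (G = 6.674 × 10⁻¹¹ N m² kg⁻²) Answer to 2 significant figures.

The tidal stretch is the gradient of GM/d² times the body's extent r, hence the 1/d³ dependence.
Δg = 2GMr/d³
   = 2 × (6.674 × 10⁻¹¹) × (2.0 × 10³¹) × (360) / (2.3 × 10⁷)³
   = 7.9 × 10¹ m/s²

7.9 × 10¹ m/s²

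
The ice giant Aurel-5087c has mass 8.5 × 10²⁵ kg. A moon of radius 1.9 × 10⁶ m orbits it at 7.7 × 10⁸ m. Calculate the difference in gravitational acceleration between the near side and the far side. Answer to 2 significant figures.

Δg = 4GMr/d³
   = 4 × (6.674 × 10⁻¹¹) × (8.5 × 10²⁵) × (1.9 × 10⁶) / (7.7 × 10⁸)³
   = 9.4 × 10⁻⁵ m/s²

9.4 × 10⁻⁵ m/s²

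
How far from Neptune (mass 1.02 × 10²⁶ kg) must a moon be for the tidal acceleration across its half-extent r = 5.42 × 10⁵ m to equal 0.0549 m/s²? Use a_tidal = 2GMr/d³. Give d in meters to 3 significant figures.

5.12 × 10⁷ m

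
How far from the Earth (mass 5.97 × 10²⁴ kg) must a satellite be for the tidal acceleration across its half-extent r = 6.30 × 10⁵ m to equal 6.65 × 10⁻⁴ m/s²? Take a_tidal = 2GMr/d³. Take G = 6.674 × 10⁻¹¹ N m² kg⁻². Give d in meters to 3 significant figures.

9.11 × 10⁷ m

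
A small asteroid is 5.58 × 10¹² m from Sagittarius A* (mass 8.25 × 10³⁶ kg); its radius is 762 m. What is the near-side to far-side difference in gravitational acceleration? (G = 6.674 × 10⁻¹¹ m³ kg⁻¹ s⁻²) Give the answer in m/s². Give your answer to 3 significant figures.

Δg = 4GMr/d³
   = 4 × (6.674 × 10⁻¹¹) × (8.25 × 10³⁶) × (762) / (5.58 × 10¹²)³
   = 9.66 × 10⁻⁹ m/s²

9.66 × 10⁻⁹ m/s²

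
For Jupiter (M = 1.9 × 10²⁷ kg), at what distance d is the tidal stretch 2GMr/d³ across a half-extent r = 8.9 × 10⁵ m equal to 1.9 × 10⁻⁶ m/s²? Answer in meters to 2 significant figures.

4.9 × 10⁹ m

2GMr/d³ = a_tidal  ⇒  d = (2GMr / a_tidal)^(1/3)
d = (2 × 6.674×10⁻¹¹ × (1.9 × 10²⁷) × (8.9 × 10⁵) / (1.9 × 10⁻⁶))^(1/3)
  = 4.9 × 10⁹ m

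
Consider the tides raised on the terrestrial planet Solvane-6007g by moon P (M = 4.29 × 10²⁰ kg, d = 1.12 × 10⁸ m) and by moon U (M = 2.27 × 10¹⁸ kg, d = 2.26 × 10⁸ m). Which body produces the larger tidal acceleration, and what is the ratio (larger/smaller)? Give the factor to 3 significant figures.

Compare M/d³ for the two perturbers:
Moon P: (4.29 × 10²⁰) / (1.12 × 10⁸)³ = 3.054 × 10⁻⁴
Moon U: (2.27 × 10¹⁸) / (2.26 × 10⁸)³ = 1.967 × 10⁻⁷
Ratio (larger/smaller) = 1550

Moon P, by a factor of ≈ 1550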